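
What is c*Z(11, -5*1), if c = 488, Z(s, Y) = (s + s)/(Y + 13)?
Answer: 1342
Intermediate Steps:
Z(s, Y) = 2*s/(13 + Y) (Z(s, Y) = (2*s)/(13 + Y) = 2*s/(13 + Y))
c*Z(11, -5*1) = 488*(2*11/(13 - 5*1)) = 488*(2*11/(13 - 5)) = 488*(2*11/8) = 488*(2*11*(⅛)) = 488*(11/4) = 1342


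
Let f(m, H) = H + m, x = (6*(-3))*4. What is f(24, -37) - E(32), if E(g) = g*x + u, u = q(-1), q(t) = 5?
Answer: 2286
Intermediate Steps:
x = -72 (x = -18*4 = -72)
u = 5
E(g) = 5 - 72*g (E(g) = g*(-72) + 5 = -72*g + 5 = 5 - 72*g)
f(24, -37) - E(32) = (-37 + 24) - (5 - 72*32) = -13 - (5 - 2304) = -13 - 1*(-2299) = -13 + 2299 = 2286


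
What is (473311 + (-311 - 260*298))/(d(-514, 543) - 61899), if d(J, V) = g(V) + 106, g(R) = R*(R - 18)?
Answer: 197760/111641 ≈ 1.7714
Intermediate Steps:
g(R) = R*(-18 + R)
d(J, V) = 106 + V*(-18 + V) (d(J, V) = V*(-18 + V) + 106 = 106 + V*(-18 + V))
(473311 + (-311 - 260*298))/(d(-514, 543) - 61899) = (473311 + (-311 - 260*298))/((106 + 543*(-18 + 543)) - 61899) = (473311 + (-311 - 77480))/((106 + 543*525) - 61899) = (473311 - 77791)/((106 + 285075) - 61899) = 395520/(285181 - 61899) = 395520/223282 = 395520*(1/223282) = 197760/111641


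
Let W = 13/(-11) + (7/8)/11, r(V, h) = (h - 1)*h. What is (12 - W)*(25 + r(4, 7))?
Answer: 77251/88 ≈ 877.85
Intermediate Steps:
r(V, h) = h*(-1 + h) (r(V, h) = (-1 + h)*h = h*(-1 + h))
W = -97/88 (W = 13*(-1/11) + (7*(⅛))*(1/11) = -13/11 + (7/8)*(1/11) = -13/11 + 7/88 = -97/88 ≈ -1.1023)
(12 - W)*(25 + r(4, 7)) = (12 - 1*(-97/88))*(25 + 7*(-1 + 7)) = (12 + 97/88)*(25 + 7*6) = 1153*(25 + 42)/88 = (1153/88)*67 = 77251/88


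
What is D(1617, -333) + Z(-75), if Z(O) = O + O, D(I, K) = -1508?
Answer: -1658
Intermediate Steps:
Z(O) = 2*O
D(1617, -333) + Z(-75) = -1508 + 2*(-75) = -1508 - 150 = -1658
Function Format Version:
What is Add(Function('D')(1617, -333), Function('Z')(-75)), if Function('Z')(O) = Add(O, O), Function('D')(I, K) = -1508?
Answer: -1658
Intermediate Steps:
Function('Z')(O) = Mul(2, O)
Add(Function('D')(1617, -333), Function('Z')(-75)) = Add(-1508, Mul(2, -75)) = Add(-1508, -150) = -1658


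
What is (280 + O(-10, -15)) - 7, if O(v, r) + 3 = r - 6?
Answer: 249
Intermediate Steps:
O(v, r) = -9 + r (O(v, r) = -3 + (r - 6) = -3 + (-6 + r) = -9 + r)
(280 + O(-10, -15)) - 7 = (280 + (-9 - 15)) - 7 = (280 - 24) - 7 = 256 - 7 = 249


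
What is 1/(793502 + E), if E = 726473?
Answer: 1/1519975 ≈ 6.5791e-7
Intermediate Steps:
1/(793502 + E) = 1/(793502 + 726473) = 1/1519975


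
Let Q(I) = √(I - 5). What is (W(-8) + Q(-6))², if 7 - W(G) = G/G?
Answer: (6 + I*√11)² ≈ 25.0 + 39.799*I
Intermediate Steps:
W(G) = 6 (W(G) = 7 - G/G = 7 - 1*1 = 7 - 1 = 6)
Q(I) = √(-5 + I)
(W(-8) + Q(-6))² = (6 + √(-5 - 6))² = (6 + √(-11))² = (6 + I*√11)²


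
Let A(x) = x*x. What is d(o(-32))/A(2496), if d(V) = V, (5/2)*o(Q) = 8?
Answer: 1/1946880 ≈ 5.1364e-7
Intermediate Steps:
o(Q) = 16/5 (o(Q) = (⅖)*8 = 16/5)
A(x) = x²
d(o(-32))/A(2496) = 16/(5*(2496²)) = (16/5)/6230016 = (16/5)*(1/6230016) = 1/1946880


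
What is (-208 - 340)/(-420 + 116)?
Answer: 137/76 ≈ 1.8026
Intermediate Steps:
(-208 - 340)/(-420 + 116) = -548/(-304) = -548*(-1/304) = 137/76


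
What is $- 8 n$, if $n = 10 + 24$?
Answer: $-272$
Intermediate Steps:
$n = 34$
$- 8 n = \left(-8\right) 34 = -272$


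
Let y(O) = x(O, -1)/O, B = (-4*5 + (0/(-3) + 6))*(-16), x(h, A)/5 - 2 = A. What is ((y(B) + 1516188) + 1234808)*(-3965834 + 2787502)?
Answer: -181528852118547/56 ≈ -3.2416e+12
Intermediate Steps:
x(h, A) = 10 + 5*A
B = 224 (B = (-20 + (0*(-⅓) + 6))*(-16) = (-20 + (0 + 6))*(-16) = (-20 + 6)*(-16) = -14*(-16) = 224)
y(O) = 5/O (y(O) = (10 + 5*(-1))/O = (10 - 5)/O = 5/O)
((y(B) + 1516188) + 1234808)*(-3965834 + 2787502) = ((5/224 + 1516188) + 1234808)*(-3965834 + 2787502) = ((5*(1/224) + 1516188) + 1234808)*(-1178332) = ((5/224 + 1516188) + 1234808)*(-1178332) = (339626117/224 + 1234808)*(-1178332) = (616223109/224)*(-1178332) = -181528852118547/56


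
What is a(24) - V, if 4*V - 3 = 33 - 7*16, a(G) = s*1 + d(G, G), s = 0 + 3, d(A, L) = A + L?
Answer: 70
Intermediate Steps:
s = 3
a(G) = 3 + 2*G (a(G) = 3*1 + (G + G) = 3 + 2*G)
V = -19 (V = 3/4 + (33 - 7*16)/4 = 3/4 + (33 - 112)/4 = 3/4 + (1/4)*(-79) = 3/4 - 79/4 = -19)
a(24) - V = (3 + 2*24) - 1*(-19) = (3 + 48) + 19 = 51 + 19 = 70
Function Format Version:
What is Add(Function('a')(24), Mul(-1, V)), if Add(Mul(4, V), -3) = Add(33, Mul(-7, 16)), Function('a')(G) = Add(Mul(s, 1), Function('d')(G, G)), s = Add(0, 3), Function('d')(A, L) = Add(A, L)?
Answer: 70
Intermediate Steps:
s = 3
Function('a')(G) = Add(3, Mul(2, G)) (Function('a')(G) = Add(Mul(3, 1), Add(G, G)) = Add(3, Mul(2, G)))
V = -19 (V = Add(Rational(3, 4), Mul(Rational(1, 4), Add(33, Mul(-7, 16)))) = Add(Rational(3, 4), Mul(Rational(1, 4), Add(33, -112))) = Add(Rational(3, 4), Mul(Rational(1, 4), -79)) = Add(Rational(3, 4), Rational(-79, 4)) = -19)
Add(Function('a')(24), Mul(-1, V)) = Add(Add(3, Mul(2, 24)), Mul(-1, -19)) = Add(Add(3, 48), 19) = Add(51, 19) = 70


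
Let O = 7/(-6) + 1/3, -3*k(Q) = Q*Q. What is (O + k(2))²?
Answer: 169/36 ≈ 4.6944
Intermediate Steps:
k(Q) = -Q²/3 (k(Q) = -Q*Q/3 = -Q²/3)
O = -⅚ (O = 7*(-⅙) + 1*(⅓) = -7/6 + ⅓ = -⅚ ≈ -0.83333)
(O + k(2))² = (-⅚ - ⅓*2²)² = (-⅚ - ⅓*4)² = (-⅚ - 4/3)² = (-13/6)² = 169/36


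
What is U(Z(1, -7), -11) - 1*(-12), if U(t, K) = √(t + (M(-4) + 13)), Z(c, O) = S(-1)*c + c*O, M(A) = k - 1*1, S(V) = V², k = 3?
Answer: 15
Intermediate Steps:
M(A) = 2 (M(A) = 3 - 1*1 = 3 - 1 = 2)
Z(c, O) = c + O*c (Z(c, O) = (-1)²*c + c*O = 1*c + O*c = c + O*c)
U(t, K) = √(15 + t) (U(t, K) = √(t + (2 + 13)) = √(t + 15) = √(15 + t))
U(Z(1, -7), -11) - 1*(-12) = √(15 + 1*(1 - 7)) - 1*(-12) = √(15 + 1*(-6)) + 12 = √(15 - 6) + 12 = √9 + 12 = 3 + 12 = 15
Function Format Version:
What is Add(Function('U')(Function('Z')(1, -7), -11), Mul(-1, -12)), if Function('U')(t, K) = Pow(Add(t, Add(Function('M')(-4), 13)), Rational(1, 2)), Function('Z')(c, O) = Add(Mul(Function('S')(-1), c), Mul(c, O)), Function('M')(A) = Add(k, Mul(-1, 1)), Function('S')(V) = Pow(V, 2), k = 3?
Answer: 15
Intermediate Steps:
Function('M')(A) = 2 (Function('M')(A) = Add(3, Mul(-1, 1)) = Add(3, -1) = 2)
Function('Z')(c, O) = Add(c, Mul(O, c)) (Function('Z')(c, O) = Add(Mul(Pow(-1, 2), c), Mul(c, O)) = Add(Mul(1, c), Mul(O, c)) = Add(c, Mul(O, c)))
Function('U')(t, K) = Pow(Add(15, t), Rational(1, 2)) (Function('U')(t, K) = Pow(Add(t, Add(2, 13)), Rational(1, 2)) = Pow(Add(t, 15), Rational(1, 2)) = Pow(Add(15, t), Rational(1, 2)))
Add(Function('U')(Function('Z')(1, -7), -11), Mul(-1, -12)) = Add(Pow(Add(15, Mul(1, Add(1, -7))), Rational(1, 2)), Mul(-1, -12)) = Add(Pow(Add(15, Mul(1, -6)), Rational(1, 2)), 12) = Add(Pow(Add(15, -6), Rational(1, 2)), 12) = Add(Pow(9, Rational(1, 2)), 12) = Add(3, 12) = 15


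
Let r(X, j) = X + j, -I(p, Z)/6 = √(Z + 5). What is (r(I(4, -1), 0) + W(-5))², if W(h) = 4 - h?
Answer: 9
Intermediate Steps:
I(p, Z) = -6*√(5 + Z) (I(p, Z) = -6*√(Z + 5) = -6*√(5 + Z))
(r(I(4, -1), 0) + W(-5))² = ((-6*√(5 - 1) + 0) + (4 - 1*(-5)))² = ((-6*√4 + 0) + (4 + 5))² = ((-6*2 + 0) + 9)² = ((-12 + 0) + 9)² = (-12 + 9)² = (-3)² = 9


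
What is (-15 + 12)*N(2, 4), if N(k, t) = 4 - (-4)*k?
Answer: -36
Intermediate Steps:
N(k, t) = 4 + 4*k
(-15 + 12)*N(2, 4) = (-15 + 12)*(4 + 4*2) = -3*(4 + 8) = -3*12 = -36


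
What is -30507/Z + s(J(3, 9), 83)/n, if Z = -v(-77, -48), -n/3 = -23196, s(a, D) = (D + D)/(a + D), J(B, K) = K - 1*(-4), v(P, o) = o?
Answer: -2122921033/3340224 ≈ -635.56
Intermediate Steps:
J(B, K) = 4 + K (J(B, K) = K + 4 = 4 + K)
s(a, D) = 2*D/(D + a) (s(a, D) = (2*D)/(D + a) = 2*D/(D + a))
n = 69588 (n = -3*(-23196) = 69588)
Z = 48 (Z = -1*(-48) = 48)
-30507/Z + s(J(3, 9), 83)/n = -30507/48 + (2*83/(83 + (4 + 9)))/69588 = -30507*1/48 + (2*83/(83 + 13))*(1/69588) = -10169/16 + (2*83/96)*(1/69588) = -10169/16 + (2*83*(1/96))*(1/69588) = -10169/16 + (83/48)*(1/69588) = -10169/16 + 83/3340224 = -2122921033/3340224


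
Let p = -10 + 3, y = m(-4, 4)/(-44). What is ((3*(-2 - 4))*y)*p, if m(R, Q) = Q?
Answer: -126/11 ≈ -11.455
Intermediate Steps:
y = -1/11 (y = 4/(-44) = 4*(-1/44) = -1/11 ≈ -0.090909)
p = -7
((3*(-2 - 4))*y)*p = ((3*(-2 - 4))*(-1/11))*(-7) = ((3*(-6))*(-1/11))*(-7) = -18*(-1/11)*(-7) = (18/11)*(-7) = -126/11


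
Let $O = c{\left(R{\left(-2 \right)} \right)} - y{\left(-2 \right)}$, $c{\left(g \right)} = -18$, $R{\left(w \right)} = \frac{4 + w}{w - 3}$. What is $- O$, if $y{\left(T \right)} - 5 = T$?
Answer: $21$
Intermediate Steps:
$R{\left(w \right)} = \frac{4 + w}{-3 + w}$
$y{\left(T \right)} = 5 + T$
$O = -21$ ($O = -18 - \left(5 - 2\right) = -18 - 3 = -21$)
$- O = \left(-1\right) \left(-21\right) = 21$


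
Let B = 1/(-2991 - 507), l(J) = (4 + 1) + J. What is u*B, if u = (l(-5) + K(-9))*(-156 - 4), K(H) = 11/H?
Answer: -80/1431 ≈ -0.055905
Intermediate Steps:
l(J) = 5 + J
u = 1760/9 (u = ((5 - 5) + 11/(-9))*(-156 - 4) = (0 + 11*(-⅑))*(-160) = (0 - 11/9)*(-160) = -11/9*(-160) = 1760/9 ≈ 195.56)
B = -1/3498 (B = 1/(-3498) = -1/3498 ≈ -0.00028588)
u*B = (1760/9)*(-1/3498) = -80/1431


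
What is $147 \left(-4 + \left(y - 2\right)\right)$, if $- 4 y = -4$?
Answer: $-735$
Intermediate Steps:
$y = 1$ ($y = \left(- \frac{1}{4}\right) \left(-4\right) = 1$)
$147 \left(-4 + \left(y - 2\right)\right) = 147 \left(-4 + \left(1 - 2\right)\right) = 147 \left(-4 - 1\right) = 147 \left(-5\right) = -735$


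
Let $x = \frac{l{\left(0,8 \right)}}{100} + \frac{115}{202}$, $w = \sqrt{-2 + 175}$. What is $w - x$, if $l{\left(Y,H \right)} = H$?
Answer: $- \frac{3279}{5050} + \sqrt{173} \approx 12.504$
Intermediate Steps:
$w = \sqrt{173} \approx 13.153$
$x = \frac{3279}{5050}$ ($x = \frac{8}{100} + \frac{115}{202} = 8 \cdot \frac{1}{100} + 115 \cdot \frac{1}{202} = \frac{2}{25} + \frac{115}{202} = \frac{3279}{5050} \approx 0.64931$)
$w - x = \sqrt{173} - \frac{3279}{5050} = - \frac{3279}{5050} + \sqrt{173}$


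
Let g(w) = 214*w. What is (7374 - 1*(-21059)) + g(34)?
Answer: 35709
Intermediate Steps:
(7374 - 1*(-21059)) + g(34) = (7374 - 1*(-21059)) + 214*34 = (7374 + 21059) + 7276 = 28433 + 7276 = 35709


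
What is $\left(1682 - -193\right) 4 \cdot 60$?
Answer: $450000$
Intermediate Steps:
$\left(1682 - -193\right) 4 \cdot 60 = \left(1682 + 193\right) 240 = 1875 \cdot 240 = 450000$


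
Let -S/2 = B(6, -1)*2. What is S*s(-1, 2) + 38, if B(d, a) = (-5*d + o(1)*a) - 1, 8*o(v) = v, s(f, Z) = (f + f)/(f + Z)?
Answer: -211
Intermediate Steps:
s(f, Z) = 2*f/(Z + f) (s(f, Z) = (2*f)/(Z + f) = 2*f/(Z + f))
o(v) = v/8
B(d, a) = -1 - 5*d + a/8 (B(d, a) = (-5*d + ((⅛)*1)*a) - 1 = (-5*d + a/8) - 1 = -1 - 5*d + a/8)
S = 249/2 (S = -2*(-1 - 5*6 + (⅛)*(-1))*2 = -2*(-1 - 30 - ⅛)*2 = -(-249)*2/4 = -2*(-249/4) = 249/2 ≈ 124.50)
S*s(-1, 2) + 38 = 249*(2*(-1)/(2 - 1))/2 + 38 = 249*(2*(-1)/1)/2 + 38 = 249*(2*(-1)*1)/2 + 38 = (249/2)*(-2) + 38 = -249 + 38 = -211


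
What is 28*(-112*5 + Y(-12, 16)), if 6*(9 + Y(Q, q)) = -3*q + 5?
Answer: -48398/3 ≈ -16133.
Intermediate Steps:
Y(Q, q) = -49/6 - q/2 (Y(Q, q) = -9 + (-3*q + 5)/6 = -9 + (5 - 3*q)/6 = -9 + (⅚ - q/2) = -49/6 - q/2)
28*(-112*5 + Y(-12, 16)) = 28*(-112*5 + (-49/6 - ½*16)) = 28*(-560 + (-49/6 - 8)) = 28*(-560 - 97/6) = 28*(-3457/6) = -48398/3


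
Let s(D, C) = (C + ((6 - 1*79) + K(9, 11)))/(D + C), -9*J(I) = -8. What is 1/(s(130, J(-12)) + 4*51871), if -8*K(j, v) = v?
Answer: 9424/1955323925 ≈ 4.8197e-6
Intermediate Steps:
K(j, v) = -v/8
J(I) = 8/9 (J(I) = -⅑*(-8) = 8/9)
s(D, C) = (-595/8 + C)/(C + D) (s(D, C) = (C + ((6 - 1*79) - ⅛*11))/(D + C) = (C + ((6 - 79) - 11/8))/(C + D) = (C + (-73 - 11/8))/(C + D) = (C - 595/8)/(C + D) = (-595/8 + C)/(C + D))
1/(s(130, J(-12)) + 4*51871) = 1/((-595/8 + 8/9)/(8/9 + 130) + 4*51871) = 1/(-5291/72/(1178/9) + 207484) = 1/((9/1178)*(-5291/72) + 207484) = 1/(-5291/9424 + 207484) = 1/(1955323925/9424) = 9424/1955323925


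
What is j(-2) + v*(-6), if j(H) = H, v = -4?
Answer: 22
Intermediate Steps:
j(-2) + v*(-6) = -2 - 4*(-6) = -2 + 24 = 22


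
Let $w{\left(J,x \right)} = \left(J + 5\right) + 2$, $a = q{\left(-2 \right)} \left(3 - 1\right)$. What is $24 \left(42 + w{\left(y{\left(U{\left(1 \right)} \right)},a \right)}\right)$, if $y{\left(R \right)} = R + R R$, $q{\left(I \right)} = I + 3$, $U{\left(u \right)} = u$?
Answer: $1224$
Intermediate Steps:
$q{\left(I \right)} = 3 + I$
$y{\left(R \right)} = R + R^{2}$
$a = 2$ ($a = \left(3 - 2\right) \left(3 - 1\right) = 1 \cdot 2 = 2$)
$w{\left(J,x \right)} = 7 + J$ ($w{\left(J,x \right)} = \left(5 + J\right) + 2 = 7 + J$)
$24 \left(42 + w{\left(y{\left(U{\left(1 \right)} \right)},a \right)}\right) = 24 \left(42 + \left(7 + 1 \left(1 + 1\right)\right)\right) = 24 \left(42 + \left(7 + 1 \cdot 2\right)\right) = 24 \left(42 + \left(7 + 2\right)\right) = 24 \left(42 + 9\right) = 24 \cdot 51 = 1224$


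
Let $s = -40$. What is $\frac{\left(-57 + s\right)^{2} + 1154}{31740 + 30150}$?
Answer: $\frac{3521}{20630} \approx 0.17067$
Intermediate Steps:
$\frac{\left(-57 + s\right)^{2} + 1154}{31740 + 30150} = \frac{\left(-57 - 40\right)^{2} + 1154}{31740 + 30150} = \frac{\left(-97\right)^{2} + 1154}{61890} = \left(9409 + 1154\right) \frac{1}{61890} = 10563 \cdot \frac{1}{61890} = \frac{3521}{20630}$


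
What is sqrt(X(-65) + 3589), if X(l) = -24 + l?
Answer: 10*sqrt(35) ≈ 59.161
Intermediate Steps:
sqrt(X(-65) + 3589) = sqrt((-24 - 65) + 3589) = sqrt(-89 + 3589) = sqrt(3500) = 10*sqrt(35)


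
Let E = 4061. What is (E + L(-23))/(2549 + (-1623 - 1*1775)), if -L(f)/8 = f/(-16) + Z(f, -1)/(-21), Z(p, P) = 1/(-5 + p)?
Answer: -1190549/249606 ≈ -4.7697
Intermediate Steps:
L(f) = f/2 + 8/(21*(-5 + f)) (L(f) = -8*(f/(-16) + 1/((-5 + f)*(-21))) = -8*(f*(-1/16) - 1/21/(-5 + f)) = -8*(-f/16 - 1/(21*(-5 + f))) = f/2 + 8/(21*(-5 + f)))
(E + L(-23))/(2549 + (-1623 - 1*1775)) = (4061 + (16 + 21*(-23)*(-5 - 23))/(42*(-5 - 23)))/(2549 + (-1623 - 1*1775)) = (4061 + (1/42)*(16 + 21*(-23)*(-28))/(-28))/(2549 + (-1623 - 1775)) = (4061 + (1/42)*(-1/28)*(16 + 13524))/(2549 - 3398) = (4061 + (1/42)*(-1/28)*13540)/(-849) = (4061 - 3385/294)*(-1/849) = (1190549/294)*(-1/849) = -1190549/249606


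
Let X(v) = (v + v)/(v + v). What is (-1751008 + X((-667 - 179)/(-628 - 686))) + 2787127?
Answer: 1036120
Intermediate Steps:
X(v) = 1 (X(v) = (2*v)/((2*v)) = (2*v)*(1/(2*v)) = 1)
(-1751008 + X((-667 - 179)/(-628 - 686))) + 2787127 = (-1751008 + 1) + 2787127 = -1751007 + 2787127 = 1036120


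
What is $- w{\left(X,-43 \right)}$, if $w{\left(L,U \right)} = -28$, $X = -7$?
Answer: $28$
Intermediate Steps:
$- w{\left(X,-43 \right)} = \left(-1\right) \left(-28\right) = 28$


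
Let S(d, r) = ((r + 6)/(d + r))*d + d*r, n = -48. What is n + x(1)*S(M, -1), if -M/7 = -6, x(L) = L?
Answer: -3480/41 ≈ -84.878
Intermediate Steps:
M = 42 (M = -7*(-6) = 42)
S(d, r) = d*r + d*(6 + r)/(d + r) (S(d, r) = ((6 + r)/(d + r))*d + d*r = d*(6 + r)/(d + r) + d*r = d*r + d*(6 + r)/(d + r))
n + x(1)*S(M, -1) = -48 + 1*(42*(6 - 1 + (-1)**2 + 42*(-1))/(42 - 1)) = -48 + 1*(42*(6 - 1 + 1 - 42)/41) = -48 + 1*(42*(1/41)*(-36)) = -48 + 1*(-1512/41) = -48 - 1512/41 = -3480/41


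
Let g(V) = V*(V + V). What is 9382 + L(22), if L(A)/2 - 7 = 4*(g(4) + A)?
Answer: 9828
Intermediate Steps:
g(V) = 2*V² (g(V) = V*(2*V) = 2*V²)
L(A) = 270 + 8*A (L(A) = 14 + 2*(4*(2*4² + A)) = 14 + 2*(4*(2*16 + A)) = 14 + 2*(4*(32 + A)) = 14 + 2*(128 + 4*A) = 14 + (256 + 8*A) = 270 + 8*A)
9382 + L(22) = 9382 + (270 + 8*22) = 9382 + (270 + 176) = 9382 + 446 = 9828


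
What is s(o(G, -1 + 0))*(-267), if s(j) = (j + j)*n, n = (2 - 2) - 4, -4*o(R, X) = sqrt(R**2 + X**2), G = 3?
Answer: -534*sqrt(10) ≈ -1688.7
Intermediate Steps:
o(R, X) = -sqrt(R**2 + X**2)/4
n = -4 (n = 0 - 4 = -4)
s(j) = -8*j (s(j) = (j + j)*(-4) = (2*j)*(-4) = -8*j)
s(o(G, -1 + 0))*(-267) = -(-2)*sqrt(3**2 + (-1 + 0)**2)*(-267) = -(-2)*sqrt(9 + (-1)**2)*(-267) = -(-2)*sqrt(9 + 1)*(-267) = -(-2)*sqrt(10)*(-267) = (2*sqrt(10))*(-267) = -534*sqrt(10)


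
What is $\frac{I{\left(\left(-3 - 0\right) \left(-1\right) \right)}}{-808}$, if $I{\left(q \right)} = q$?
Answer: $- \frac{3}{808} \approx -0.0037129$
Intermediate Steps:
$\frac{I{\left(\left(-3 - 0\right) \left(-1\right) \right)}}{-808} = \frac{\left(-3 - 0\right) \left(-1\right)}{-808} = \left(-3 + 0\right) \left(-1\right) \left(- \frac{1}{808}\right) = \left(-3\right) \left(-1\right) \left(- \frac{1}{808}\right) = 3 \left(- \frac{1}{808}\right) = - \frac{3}{808}$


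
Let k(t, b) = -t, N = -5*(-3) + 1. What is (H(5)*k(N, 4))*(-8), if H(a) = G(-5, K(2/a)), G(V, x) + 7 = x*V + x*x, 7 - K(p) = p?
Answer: 11392/25 ≈ 455.68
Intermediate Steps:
K(p) = 7 - p
N = 16 (N = 15 + 1 = 16)
G(V, x) = -7 + x² + V*x (G(V, x) = -7 + (x*V + x*x) = -7 + (V*x + x²) = -7 + (x² + V*x) = -7 + x² + V*x)
H(a) = -42 + (7 - 2/a)² + 10/a (H(a) = -7 + (7 - 2/a)² - 5*(7 - 2/a) = -7 + (7 - 2/a)² + (-35 + 10/a) = -42 + (7 - 2/a)² + 10/a)
(H(5)*k(N, 4))*(-8) = ((7 - 18/5 + 4/5²)*(-1*16))*(-8) = ((7 - 18*⅕ + 4*(1/25))*(-16))*(-8) = ((7 - 18/5 + 4/25)*(-16))*(-8) = ((89/25)*(-16))*(-8) = -1424/25*(-8) = 11392/25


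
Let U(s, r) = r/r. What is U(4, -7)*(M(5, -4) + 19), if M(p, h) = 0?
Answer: 19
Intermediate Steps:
U(s, r) = 1
U(4, -7)*(M(5, -4) + 19) = 1*(0 + 19) = 1*19 = 19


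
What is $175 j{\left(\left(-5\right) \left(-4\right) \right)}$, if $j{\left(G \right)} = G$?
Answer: $3500$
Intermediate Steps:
$175 j{\left(\left(-5\right) \left(-4\right) \right)} = 175 \left(\left(-5\right) \left(-4\right)\right) = 175 \cdot 20 = 3500$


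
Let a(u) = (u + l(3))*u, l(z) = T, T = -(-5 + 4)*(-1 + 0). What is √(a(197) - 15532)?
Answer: 2*√5770 ≈ 151.92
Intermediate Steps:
T = -1 (T = -(-1)*(-1) = -1*1 = -1)
l(z) = -1
a(u) = u*(-1 + u) (a(u) = (u - 1)*u = (-1 + u)*u = u*(-1 + u))
√(a(197) - 15532) = √(197*(-1 + 197) - 15532) = √(197*196 - 15532) = √(38612 - 15532) = √23080 = 2*√5770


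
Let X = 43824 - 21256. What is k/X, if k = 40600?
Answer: 725/403 ≈ 1.7990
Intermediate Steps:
X = 22568
k/X = 40600/22568 = 40600*(1/22568) = 725/403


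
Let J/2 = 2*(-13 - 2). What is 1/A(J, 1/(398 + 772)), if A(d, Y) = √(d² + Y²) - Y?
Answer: 1/4212000 + √4928040001/4212000 ≈ 0.016667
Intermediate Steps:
J = -60 (J = 2*(2*(-13 - 2)) = 2*(2*(-15)) = 2*(-30) = -60)
A(d, Y) = √(Y² + d²) - Y
1/A(J, 1/(398 + 772)) = 1/(√((1/(398 + 772))² + (-60)²) - 1/(398 + 772)) = 1/(√((1/1170)² + 3600) - 1/1170) = 1/(√((1/1170)² + 3600) - 1*1/1170) = 1/(√(1/1368900 + 3600) - 1/1170) = 1/(√(4928040001/1368900) - 1/1170) = 1/(√4928040001/1170 - 1/1170) = 1/(-1/1170 + √4928040001/1170)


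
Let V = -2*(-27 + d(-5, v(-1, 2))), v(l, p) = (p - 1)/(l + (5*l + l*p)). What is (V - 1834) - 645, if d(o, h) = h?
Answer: -9699/4 ≈ -2424.8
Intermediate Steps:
v(l, p) = (-1 + p)/(6*l + l*p)
V = 217/4 (V = -2*(-27 + (-1 + 2)/((-1)*(6 + 2))) = -2*(-27 - 1*1/8) = -2*(-27 - 1*⅛*1) = -2*(-27 - ⅛) = -2*(-217/8) = 217/4 ≈ 54.250)
(V - 1834) - 645 = (217/4 - 1834) - 645 = -7119/4 - 645 = -9699/4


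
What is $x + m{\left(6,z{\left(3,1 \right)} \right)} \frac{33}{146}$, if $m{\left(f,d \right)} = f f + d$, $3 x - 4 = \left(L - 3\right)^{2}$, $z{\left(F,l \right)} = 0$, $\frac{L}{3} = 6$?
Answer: $\frac{18499}{219} \approx 84.47$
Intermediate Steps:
$L = 18$ ($L = 3 \cdot 6 = 18$)
$x = \frac{229}{3}$ ($x = \frac{4}{3} + \frac{\left(18 - 3\right)^{2}}{3} = \frac{4}{3} + \frac{15^{2}}{3} = \frac{4}{3} + \frac{1}{3} \cdot 225 = \frac{4}{3} + 75 = \frac{229}{3} \approx 76.333$)
$m{\left(f,d \right)} = d + f^{2}$ ($m{\left(f,d \right)} = f^{2} + d = d + f^{2}$)
$x + m{\left(6,z{\left(3,1 \right)} \right)} \frac{33}{146} = \frac{229}{3} + \left(0 + 6^{2}\right) \frac{33}{146} = \frac{229}{3} + \left(0 + 36\right) 33 \cdot \frac{1}{146} = \frac{229}{3} + 36 \cdot \frac{33}{146} = \frac{229}{3} + \frac{594}{73} = \frac{18499}{219}$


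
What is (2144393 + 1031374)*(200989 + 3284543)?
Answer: 11069237503044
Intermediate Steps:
(2144393 + 1031374)*(200989 + 3284543) = 3175767*3485532 = 11069237503044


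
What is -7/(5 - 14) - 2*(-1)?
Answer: 25/9 ≈ 2.7778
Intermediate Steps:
-7/(5 - 14) - 2*(-1) = -7/(-9) + 2 = -7*(-⅑) + 2 = 7/9 + 2 = 25/9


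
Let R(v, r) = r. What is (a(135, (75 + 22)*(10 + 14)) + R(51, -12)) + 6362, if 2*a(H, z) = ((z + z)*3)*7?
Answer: 55238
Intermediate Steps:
a(H, z) = 21*z (a(H, z) = (((z + z)*3)*7)/2 = (((2*z)*3)*7)/2 = ((6*z)*7)/2 = (42*z)/2 = 21*z)
(a(135, (75 + 22)*(10 + 14)) + R(51, -12)) + 6362 = (21*((75 + 22)*(10 + 14)) - 12) + 6362 = (21*(97*24) - 12) + 6362 = (21*2328 - 12) + 6362 = (48888 - 12) + 6362 = 48876 + 6362 = 55238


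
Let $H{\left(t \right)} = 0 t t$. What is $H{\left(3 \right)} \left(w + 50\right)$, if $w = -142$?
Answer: $0$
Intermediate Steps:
$H{\left(t \right)} = 0$ ($H{\left(t \right)} = 0 t = 0$)
$H{\left(3 \right)} \left(w + 50\right) = 0 \left(-142 + 50\right) = 0 \left(-92\right) = 0$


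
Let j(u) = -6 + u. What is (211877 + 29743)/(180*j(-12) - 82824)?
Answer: -20135/7172 ≈ -2.8074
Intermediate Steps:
(211877 + 29743)/(180*j(-12) - 82824) = (211877 + 29743)/(180*(-6 - 12) - 82824) = 241620/(180*(-18) - 82824) = 241620/(-3240 - 82824) = 241620/(-86064) = 241620*(-1/86064) = -20135/7172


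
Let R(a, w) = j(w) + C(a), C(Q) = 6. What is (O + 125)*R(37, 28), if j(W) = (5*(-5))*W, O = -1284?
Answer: 804346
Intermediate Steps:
j(W) = -25*W
R(a, w) = 6 - 25*w (R(a, w) = -25*w + 6 = 6 - 25*w)
(O + 125)*R(37, 28) = (-1284 + 125)*(6 - 25*28) = -1159*(6 - 700) = -1159*(-694) = 804346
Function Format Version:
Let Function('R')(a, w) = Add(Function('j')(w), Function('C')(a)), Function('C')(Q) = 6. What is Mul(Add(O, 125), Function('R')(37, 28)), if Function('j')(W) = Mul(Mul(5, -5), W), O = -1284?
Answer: 804346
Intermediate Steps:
Function('j')(W) = Mul(-25, W)
Function('R')(a, w) = Add(6, Mul(-25, w)) (Function('R')(a, w) = Add(Mul(-25, w), 6) = Add(6, Mul(-25, w)))
Mul(Add(O, 125), Function('R')(37, 28)) = Mul(Add(-1284, 125), Add(6, Mul(-25, 28))) = Mul(-1159, Add(6, -700)) = Mul(-1159, -694) = 804346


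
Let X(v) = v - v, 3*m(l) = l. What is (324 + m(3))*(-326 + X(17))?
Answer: -105950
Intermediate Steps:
m(l) = l/3
X(v) = 0
(324 + m(3))*(-326 + X(17)) = (324 + (⅓)*3)*(-326 + 0) = (324 + 1)*(-326) = 325*(-326) = -105950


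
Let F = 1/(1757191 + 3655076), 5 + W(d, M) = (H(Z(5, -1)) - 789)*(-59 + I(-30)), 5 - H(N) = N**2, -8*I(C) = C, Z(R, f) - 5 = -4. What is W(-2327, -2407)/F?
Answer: 938838895155/4 ≈ 2.3471e+11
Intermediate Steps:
Z(R, f) = 1 (Z(R, f) = 5 - 4 = 1)
I(C) = -C/8
H(N) = 5 - N**2
W(d, M) = 173465/4 (W(d, M) = -5 + ((5 - 1*1**2) - 789)*(-59 - 1/8*(-30)) = -5 + ((5 - 1*1) - 789)*(-59 + 15/4) = -5 + ((5 - 1) - 789)*(-221/4) = -5 + (4 - 789)*(-221/4) = -5 - 785*(-221/4) = -5 + 173485/4 = 173465/4)
F = 1/5412267 ≈ 1.8477e-7
W(-2327, -2407)/F = 173465/(4*(1/5412267)) = (173465/4)*5412267 = 938838895155/4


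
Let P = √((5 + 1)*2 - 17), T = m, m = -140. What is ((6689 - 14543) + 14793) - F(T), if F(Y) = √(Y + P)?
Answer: 6939 - √(-140 + I*√5) ≈ 6938.9 - 11.833*I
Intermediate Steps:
T = -140
P = I*√5 (P = √(6*2 - 17) = √(12 - 17) = √(-5) = I*√5 ≈ 2.2361*I)
F(Y) = √(Y + I*√5)
((6689 - 14543) + 14793) - F(T) = ((6689 - 14543) + 14793) - √(-140 + I*√5) = (-7854 + 14793) - √(-140 + I*√5) = 6939 - √(-140 + I*√5)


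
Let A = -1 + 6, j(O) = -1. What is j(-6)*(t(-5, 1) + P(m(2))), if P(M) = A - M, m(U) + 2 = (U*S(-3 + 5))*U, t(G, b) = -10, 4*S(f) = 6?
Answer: 9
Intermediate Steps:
S(f) = 3/2 (S(f) = (1/4)*6 = 3/2)
m(U) = -2 + 3*U**2/2 (m(U) = -2 + (U*(3/2))*U = -2 + (3*U/2)*U = -2 + 3*U**2/2)
A = 5
P(M) = 5 - M
j(-6)*(t(-5, 1) + P(m(2))) = -(-10 + (5 - (-2 + (3/2)*2**2))) = -(-10 + (5 - (-2 + (3/2)*4))) = -(-10 + (5 - (-2 + 6))) = -(-10 + (5 - 1*4)) = -(-10 + (5 - 4)) = -(-10 + 1) = -1*(-9) = 9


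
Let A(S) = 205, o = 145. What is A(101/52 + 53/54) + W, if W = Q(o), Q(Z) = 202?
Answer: 407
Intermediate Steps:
W = 202
A(101/52 + 53/54) + W = 205 + 202 = 407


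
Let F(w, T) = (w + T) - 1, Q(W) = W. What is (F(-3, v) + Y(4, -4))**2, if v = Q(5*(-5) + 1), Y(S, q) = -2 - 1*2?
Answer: 1024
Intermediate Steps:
Y(S, q) = -4 (Y(S, q) = -2 - 2 = -4)
v = -24 (v = 5*(-5) + 1 = -25 + 1 = -24)
F(w, T) = -1 + T + w (F(w, T) = (T + w) - 1 = -1 + T + w)
(F(-3, v) + Y(4, -4))**2 = ((-1 - 24 - 3) - 4)**2 = (-28 - 4)**2 = (-32)**2 = 1024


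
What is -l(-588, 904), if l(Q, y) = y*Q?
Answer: 531552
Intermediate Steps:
l(Q, y) = Q*y
-l(-588, 904) = -(-588)*904 = -1*(-531552) = 531552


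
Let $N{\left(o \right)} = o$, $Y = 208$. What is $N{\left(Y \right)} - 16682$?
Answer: $-16474$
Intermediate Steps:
$N{\left(Y \right)} - 16682 = 208 - 16682 = -16474$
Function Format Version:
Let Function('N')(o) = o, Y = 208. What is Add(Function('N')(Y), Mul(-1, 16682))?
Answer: -16474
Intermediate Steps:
Add(Function('N')(Y), Mul(-1, 16682)) = Add(208, Mul(-1, 16682)) = Add(208, -16682) = -16474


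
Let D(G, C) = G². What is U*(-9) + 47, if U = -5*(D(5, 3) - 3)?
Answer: 1037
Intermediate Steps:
U = -110 (U = -5*(5² - 3) = -5*(25 - 3) = -5*22 = -110)
U*(-9) + 47 = -110*(-9) + 47 = 990 + 47 = 1037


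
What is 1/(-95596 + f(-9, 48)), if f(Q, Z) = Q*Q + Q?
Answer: -1/95524 ≈ -1.0469e-5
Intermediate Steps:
f(Q, Z) = Q + Q² (f(Q, Z) = Q² + Q = Q + Q²)
1/(-95596 + f(-9, 48)) = 1/(-95596 - 9*(1 - 9)) = 1/(-95596 - 9*(-8)) = 1/(-95596 + 72) = 1/(-95524) = -1/95524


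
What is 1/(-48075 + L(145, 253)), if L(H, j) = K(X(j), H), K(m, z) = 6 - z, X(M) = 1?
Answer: -1/48214 ≈ -2.0741e-5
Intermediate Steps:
L(H, j) = 6 - H
1/(-48075 + L(145, 253)) = 1/(-48075 + (6 - 1*145)) = 1/(-48075 + (6 - 145)) = 1/(-48075 - 139) = 1/(-48214) = -1/48214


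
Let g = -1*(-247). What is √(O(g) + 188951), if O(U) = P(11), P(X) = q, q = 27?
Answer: √188978 ≈ 434.72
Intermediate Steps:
P(X) = 27
g = 247
O(U) = 27
√(O(g) + 188951) = √(27 + 188951) = √188978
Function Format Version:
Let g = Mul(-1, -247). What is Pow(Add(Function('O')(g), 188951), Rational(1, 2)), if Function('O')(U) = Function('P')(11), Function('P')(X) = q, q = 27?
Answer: Pow(188978, Rational(1, 2)) ≈ 434.72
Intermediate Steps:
Function('P')(X) = 27
g = 247
Function('O')(U) = 27
Pow(Add(Function('O')(g), 188951), Rational(1, 2)) = Pow(Add(27, 188951), Rational(1, 2)) = Pow(188978, Rational(1, 2))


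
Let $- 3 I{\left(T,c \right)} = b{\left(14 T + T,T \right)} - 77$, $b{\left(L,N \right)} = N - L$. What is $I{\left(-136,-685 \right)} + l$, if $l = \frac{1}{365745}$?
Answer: $- \frac{222738704}{365745} \approx -609.0$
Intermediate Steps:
$l = \frac{1}{365745} \approx 2.7341 \cdot 10^{-6}$
$I{\left(T,c \right)} = \frac{77}{3} + \frac{14 T}{3}$ ($I{\left(T,c \right)} = - \frac{\left(T - \left(14 T + T\right)\right) - 77}{3} = - \frac{\left(T - 15 T\right) - 77}{3} = - \frac{- 14 T - 77}{3} = - \frac{-77 - 14 T}{3} = \frac{77}{3} + \frac{14 T}{3}$)
$I{\left(-136,-685 \right)} + l = \left(\frac{77}{3} + \frac{14}{3} \left(-136\right)\right) + \frac{1}{365745} = \left(\frac{77}{3} - \frac{1904}{3}\right) + \frac{1}{365745} = -609 + \frac{1}{365745} = - \frac{222738704}{365745}$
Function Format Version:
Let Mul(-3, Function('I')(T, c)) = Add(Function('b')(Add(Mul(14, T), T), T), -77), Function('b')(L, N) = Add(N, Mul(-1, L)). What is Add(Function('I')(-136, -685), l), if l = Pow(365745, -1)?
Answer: Rational(-222738704, 365745) ≈ -609.00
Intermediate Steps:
l = Rational(1, 365745) ≈ 2.7341e-6
Function('I')(T, c) = Add(Rational(77, 3), Mul(Rational(14, 3), T)) (Function('I')(T, c) = Mul(Rational(-1, 3), Add(Add(T, Mul(-1, Add(Mul(14, T), T))), -77)) = Mul(Rational(-1, 3), Add(Add(T, Mul(-1, Mul(15, T))), -77)) = Mul(Rational(-1, 3), Add(Add(T, Mul(-15, T)), -77)) = Mul(Rational(-1, 3), Add(Mul(-14, T), -77)) = Mul(Rational(-1, 3), Add(-77, Mul(-14, T))) = Add(Rational(77, 3), Mul(Rational(14, 3), T)))
Add(Function('I')(-136, -685), l) = Add(Add(Rational(77, 3), Mul(Rational(14, 3), -136)), Rational(1, 365745)) = Add(Add(Rational(77, 3), Rational(-1904, 3)), Rational(1, 365745)) = Add(-609, Rational(1, 365745)) = Rational(-222738704, 365745)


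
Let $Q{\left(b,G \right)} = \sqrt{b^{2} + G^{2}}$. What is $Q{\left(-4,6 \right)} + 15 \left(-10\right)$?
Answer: $-150 + 2 \sqrt{13} \approx -142.79$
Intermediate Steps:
$Q{\left(b,G \right)} = \sqrt{G^{2} + b^{2}}$
$Q{\left(-4,6 \right)} + 15 \left(-10\right) = \sqrt{6^{2} + \left(-4\right)^{2}} + 15 \left(-10\right) = \sqrt{36 + 16} - 150 = \sqrt{52} - 150 = 2 \sqrt{13} - 150 = -150 + 2 \sqrt{13}$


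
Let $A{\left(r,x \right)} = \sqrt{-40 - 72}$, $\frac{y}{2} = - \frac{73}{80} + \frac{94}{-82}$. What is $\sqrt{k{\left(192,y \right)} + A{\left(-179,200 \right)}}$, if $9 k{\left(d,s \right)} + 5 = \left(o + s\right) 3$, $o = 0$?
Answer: $\frac{\sqrt{-11668190 + 24206400 i \sqrt{7}}}{2460} \approx 2.1011 + 2.5185 i$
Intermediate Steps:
$y = - \frac{6753}{1640}$ ($y = 2 \left(- \frac{73}{80} + \frac{94}{-82}\right) = 2 \left(\left(-73\right) \frac{1}{80} + 94 \left(- \frac{1}{82}\right)\right) = 2 \left(- \frac{73}{80} - \frac{47}{41}\right) = 2 \left(- \frac{6753}{3280}\right) = - \frac{6753}{1640} \approx -4.1177$)
$k{\left(d,s \right)} = - \frac{5}{9} + \frac{s}{3}$ ($k{\left(d,s \right)} = - \frac{5}{9} + \frac{\left(0 + s\right) 3}{9} = - \frac{5}{9} + \frac{s 3}{9} = - \frac{5}{9} + \frac{3 s}{9} = - \frac{5}{9} + \frac{s}{3}$)
$A{\left(r,x \right)} = 4 i \sqrt{7}$ ($A{\left(r,x \right)} = \sqrt{-112} = 4 i \sqrt{7}$)
$\sqrt{k{\left(192,y \right)} + A{\left(-179,200 \right)}} = \sqrt{\left(- \frac{5}{9} + \frac{1}{3} \left(- \frac{6753}{1640}\right)\right) + 4 i \sqrt{7}} = \sqrt{\left(- \frac{5}{9} - \frac{2251}{1640}\right) + 4 i \sqrt{7}} = \sqrt{- \frac{28459}{14760} + 4 i \sqrt{7}}$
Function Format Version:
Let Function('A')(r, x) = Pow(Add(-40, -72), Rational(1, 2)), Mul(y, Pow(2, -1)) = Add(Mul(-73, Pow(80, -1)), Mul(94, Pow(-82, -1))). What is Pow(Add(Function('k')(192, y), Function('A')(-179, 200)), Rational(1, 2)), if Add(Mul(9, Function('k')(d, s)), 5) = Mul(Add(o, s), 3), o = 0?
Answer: Mul(Rational(1, 2460), Pow(Add(-11668190, Mul(24206400, I, Pow(7, Rational(1, 2)))), Rational(1, 2))) ≈ Add(2.1011, Mul(2.5185, I))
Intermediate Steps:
y = Rational(-6753, 1640) (y = Mul(2, Add(Mul(-73, Pow(80, -1)), Mul(94, Pow(-82, -1)))) = Mul(2, Add(Mul(-73, Rational(1, 80)), Mul(94, Rational(-1, 82)))) = Mul(2, Add(Rational(-73, 80), Rational(-47, 41))) = Mul(2, Rational(-6753, 3280)) = Rational(-6753, 1640) ≈ -4.1177)
Function('k')(d, s) = Add(Rational(-5, 9), Mul(Rational(1, 3), s)) (Function('k')(d, s) = Add(Rational(-5, 9), Mul(Rational(1, 9), Mul(Add(0, s), 3))) = Add(Rational(-5, 9), Mul(Rational(1, 9), Mul(s, 3))) = Add(Rational(-5, 9), Mul(Rational(1, 9), Mul(3, s))) = Add(Rational(-5, 9), Mul(Rational(1, 3), s)))
Function('A')(r, x) = Mul(4, I, Pow(7, Rational(1, 2))) (Function('A')(r, x) = Pow(-112, Rational(1, 2)) = Mul(4, I, Pow(7, Rational(1, 2))))
Pow(Add(Function('k')(192, y), Function('A')(-179, 200)), Rational(1, 2)) = Pow(Add(Add(Rational(-5, 9), Mul(Rational(1, 3), Rational(-6753, 1640))), Mul(4, I, Pow(7, Rational(1, 2)))), Rational(1, 2)) = Pow(Add(Add(Rational(-5, 9), Rational(-2251, 1640)), Mul(4, I, Pow(7, Rational(1, 2)))), Rational(1, 2)) = Pow(Add(Rational(-28459, 14760), Mul(4, I, Pow(7, Rational(1, 2)))), Rational(1, 2))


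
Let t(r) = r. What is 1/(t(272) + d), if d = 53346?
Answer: 1/53618 ≈ 1.8650e-5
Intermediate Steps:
1/(t(272) + d) = 1/(272 + 53346) = 1/53618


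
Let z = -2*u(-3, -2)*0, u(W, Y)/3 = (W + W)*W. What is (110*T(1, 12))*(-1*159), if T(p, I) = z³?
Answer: 0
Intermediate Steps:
u(W, Y) = 6*W² (u(W, Y) = 3*((W + W)*W) = 3*((2*W)*W) = 3*(2*W²) = 6*W²)
z = 0 (z = -12*(-3)²*0 = -12*9*0 = -2*54*0 = -108*0 = 0)
T(p, I) = 0 (T(p, I) = 0³ = 0)
(110*T(1, 12))*(-1*159) = (110*0)*(-1*159) = 0*(-159) = 0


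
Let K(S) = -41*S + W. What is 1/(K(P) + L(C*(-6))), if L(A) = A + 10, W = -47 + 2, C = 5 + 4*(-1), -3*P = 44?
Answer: 3/1681 ≈ 0.0017847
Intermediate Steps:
P = -44/3 (P = -⅓*44 = -44/3 ≈ -14.667)
C = 1 (C = 5 - 4 = 1)
W = -45
L(A) = 10 + A
K(S) = -45 - 41*S (K(S) = -41*S - 45 = -45 - 41*S)
1/(K(P) + L(C*(-6))) = 1/((-45 - 41*(-44/3)) + (10 + 1*(-6))) = 1/((-45 + 1804/3) + (10 - 6)) = 1/(1669/3 + 4) = 1/(1681/3) = 3/1681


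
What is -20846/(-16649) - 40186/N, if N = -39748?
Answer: 748821761/330882226 ≈ 2.2631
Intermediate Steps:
-20846/(-16649) - 40186/N = -20846/(-16649) - 40186/(-39748) = -20846*(-1/16649) - 40186*(-1/39748) = 20846/16649 + 20093/19874 = 748821761/330882226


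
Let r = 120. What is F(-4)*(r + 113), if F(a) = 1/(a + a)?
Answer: -233/8 ≈ -29.125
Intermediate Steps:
F(a) = 1/(2*a)
F(-4)*(r + 113) = ((½)/(-4))*(120 + 113) = ((½)*(-¼))*233 = -⅛*233 = -233/8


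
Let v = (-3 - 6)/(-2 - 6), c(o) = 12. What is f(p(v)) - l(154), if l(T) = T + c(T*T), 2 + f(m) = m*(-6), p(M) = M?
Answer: -699/4 ≈ -174.75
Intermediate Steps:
v = 9/8 (v = -9/(-8) = -9*(-⅛) = 9/8 ≈ 1.1250)
f(m) = -2 - 6*m (f(m) = -2 + m*(-6) = -2 - 6*m)
l(T) = 12 + T (l(T) = T + 12 = 12 + T)
f(p(v)) - l(154) = (-2 - 6*9/8) - (12 + 154) = (-2 - 27/4) - 1*166 = -35/4 - 166 = -699/4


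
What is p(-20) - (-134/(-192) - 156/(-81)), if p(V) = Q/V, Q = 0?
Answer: -2267/864 ≈ -2.6238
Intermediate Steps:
p(V) = 0 (p(V) = 0/V = 0)
p(-20) - (-134/(-192) - 156/(-81)) = 0 - (-134/(-192) - 156/(-81)) = 0 - (-134*(-1/192) - 156*(-1/81)) = 0 - (67/96 + 52/27) = 0 - 1*2267/864 = 0 - 2267/864 = -2267/864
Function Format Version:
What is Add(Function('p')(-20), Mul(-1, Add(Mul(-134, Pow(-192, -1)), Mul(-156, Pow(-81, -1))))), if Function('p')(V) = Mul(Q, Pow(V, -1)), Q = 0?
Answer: Rational(-2267, 864) ≈ -2.6238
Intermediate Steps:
Function('p')(V) = 0 (Function('p')(V) = Mul(0, Pow(V, -1)) = 0)
Add(Function('p')(-20), Mul(-1, Add(Mul(-134, Pow(-192, -1)), Mul(-156, Pow(-81, -1))))) = Add(0, Mul(-1, Add(Mul(-134, Pow(-192, -1)), Mul(-156, Pow(-81, -1))))) = Add(0, Mul(-1, Add(Mul(-134, Rational(-1, 192)), Mul(-156, Rational(-1, 81))))) = Add(0, Mul(-1, Add(Rational(67, 96), Rational(52, 27)))) = Add(0, Mul(-1, Rational(2267, 864))) = Add(0, Rational(-2267, 864)) = Rational(-2267, 864)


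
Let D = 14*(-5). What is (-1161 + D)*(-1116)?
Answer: 1373796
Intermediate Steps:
D = -70
(-1161 + D)*(-1116) = (-1161 - 70)*(-1116) = -1231*(-1116) = 1373796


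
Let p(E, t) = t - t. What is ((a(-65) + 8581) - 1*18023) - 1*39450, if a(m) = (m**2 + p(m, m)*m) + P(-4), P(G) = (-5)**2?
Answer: -44642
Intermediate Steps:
p(E, t) = 0
P(G) = 25
a(m) = 25 + m**2 (a(m) = (m**2 + 0*m) + 25 = (m**2 + 0) + 25 = m**2 + 25 = 25 + m**2)
((a(-65) + 8581) - 1*18023) - 1*39450 = (((25 + (-65)**2) + 8581) - 1*18023) - 1*39450 = (((25 + 4225) + 8581) - 18023) - 39450 = ((4250 + 8581) - 18023) - 39450 = (12831 - 18023) - 39450 = -5192 - 39450 = -44642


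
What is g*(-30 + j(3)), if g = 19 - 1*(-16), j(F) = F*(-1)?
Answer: -1155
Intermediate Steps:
j(F) = -F
g = 35 (g = 19 + 16 = 35)
g*(-30 + j(3)) = 35*(-30 - 1*3) = 35*(-30 - 3) = 35*(-33) = -1155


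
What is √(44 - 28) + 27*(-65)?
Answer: -1751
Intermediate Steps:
√(44 - 28) + 27*(-65) = √16 - 1755 = 4 - 1755 = -1751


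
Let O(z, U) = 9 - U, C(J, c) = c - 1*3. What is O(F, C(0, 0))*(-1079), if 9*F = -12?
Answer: -12948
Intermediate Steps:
C(J, c) = -3 + c (C(J, c) = c - 3 = -3 + c)
F = -4/3 (F = (⅑)*(-12) = -4/3 ≈ -1.3333)
O(F, C(0, 0))*(-1079) = (9 - (-3 + 0))*(-1079) = (9 - 1*(-3))*(-1079) = (9 + 3)*(-1079) = 12*(-1079) = -12948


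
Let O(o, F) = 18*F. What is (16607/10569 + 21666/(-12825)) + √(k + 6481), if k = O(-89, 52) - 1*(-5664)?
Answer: -1778131/15060825 + √13081 ≈ 114.25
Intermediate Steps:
k = 6600 (k = 18*52 - 1*(-5664) = 936 + 5664 = 6600)
(16607/10569 + 21666/(-12825)) + √(k + 6481) = (16607/10569 + 21666/(-12825)) + √(6600 + 6481) = (16607*(1/10569) + 21666*(-1/12825)) + √13081 = (16607/10569 - 7222/4275) + √13081 = -1778131/15060825 + √13081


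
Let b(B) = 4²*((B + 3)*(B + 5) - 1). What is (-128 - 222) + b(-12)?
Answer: 642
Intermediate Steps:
b(B) = -16 + 16*(3 + B)*(5 + B) (b(B) = 16*((3 + B)*(5 + B) - 1) = 16*(-1 + (3 + B)*(5 + B)) = -16 + 16*(3 + B)*(5 + B))
(-128 - 222) + b(-12) = (-128 - 222) + (224 + 16*(-12)² + 128*(-12)) = -350 + (224 + 16*144 - 1536) = -350 + (224 + 2304 - 1536) = -350 + 992 = 642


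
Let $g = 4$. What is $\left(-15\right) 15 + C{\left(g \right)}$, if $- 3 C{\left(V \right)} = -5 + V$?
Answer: $- \frac{674}{3} \approx -224.67$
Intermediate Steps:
$C{\left(V \right)} = \frac{5}{3} - \frac{V}{3}$ ($C{\left(V \right)} = - \frac{-5 + V}{3} = \frac{5}{3} - \frac{V}{3}$)
$\left(-15\right) 15 + C{\left(g \right)} = \left(-15\right) 15 + \left(\frac{5}{3} - \frac{4}{3}\right) = -225 + \left(\frac{5}{3} - \frac{4}{3}\right) = -225 + \frac{1}{3} = - \frac{674}{3}$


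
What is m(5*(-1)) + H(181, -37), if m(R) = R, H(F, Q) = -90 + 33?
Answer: -62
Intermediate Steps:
H(F, Q) = -57
m(5*(-1)) + H(181, -37) = 5*(-1) - 57 = -5 - 57 = -62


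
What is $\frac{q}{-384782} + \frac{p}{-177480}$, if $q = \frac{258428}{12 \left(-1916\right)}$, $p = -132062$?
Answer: $\frac{12170689544683}{16355720691720} \approx 0.74412$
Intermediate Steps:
$q = - \frac{64607}{5748}$ ($q = \frac{258428}{-22992} = 258428 \left(- \frac{1}{22992}\right) = - \frac{64607}{5748} \approx -11.24$)
$\frac{q}{-384782} + \frac{p}{-177480} = - \frac{64607}{5748 \left(-384782\right)} - \frac{132062}{-177480} = \left(- \frac{64607}{5748}\right) \left(- \frac{1}{384782}\right) - - \frac{66031}{88740} = \frac{64607}{2211726936} + \frac{66031}{88740} = \frac{12170689544683}{16355720691720}$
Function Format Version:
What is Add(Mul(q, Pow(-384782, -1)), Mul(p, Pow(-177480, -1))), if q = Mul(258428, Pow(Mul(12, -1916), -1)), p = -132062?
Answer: Rational(12170689544683, 16355720691720) ≈ 0.74412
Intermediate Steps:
q = Rational(-64607, 5748) (q = Mul(258428, Pow(-22992, -1)) = Mul(258428, Rational(-1, 22992)) = Rational(-64607, 5748) ≈ -11.240)
Add(Mul(q, Pow(-384782, -1)), Mul(p, Pow(-177480, -1))) = Add(Mul(Rational(-64607, 5748), Pow(-384782, -1)), Mul(-132062, Pow(-177480, -1))) = Add(Mul(Rational(-64607, 5748), Rational(-1, 384782)), Mul(-132062, Rational(-1, 177480))) = Add(Rational(64607, 2211726936), Rational(66031, 88740)) = Rational(12170689544683, 16355720691720)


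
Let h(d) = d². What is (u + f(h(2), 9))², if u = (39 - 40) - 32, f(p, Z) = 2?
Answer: 961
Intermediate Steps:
u = -33 (u = -1 - 32 = -33)
(u + f(h(2), 9))² = (-33 + 2)² = (-31)² = 961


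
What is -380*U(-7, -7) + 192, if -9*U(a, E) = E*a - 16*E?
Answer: 62908/9 ≈ 6989.8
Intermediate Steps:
U(a, E) = 16*E/9 - E*a/9 (U(a, E) = -(E*a - 16*E)/9 = -(-16*E + E*a)/9 = 16*E/9 - E*a/9)
-380*U(-7, -7) + 192 = -380*(-7)*(16 - 1*(-7))/9 + 192 = -380*(-7)*(16 + 7)/9 + 192 = -380*(-7)*23/9 + 192 = -380*(-161/9) + 192 = 61180/9 + 192 = 62908/9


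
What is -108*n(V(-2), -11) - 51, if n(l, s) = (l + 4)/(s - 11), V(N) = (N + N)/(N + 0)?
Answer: -237/11 ≈ -21.545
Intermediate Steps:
V(N) = 2 (V(N) = (2*N)/N = 2)
n(l, s) = (4 + l)/(-11 + s)
-108*n(V(-2), -11) - 51 = -108*(4 + 2)/(-11 - 11) - 51 = -108*6/(-22) - 51 = -(-54)*6/11 - 51 = -108*(-3/11) - 51 = 324/11 - 51 = -237/11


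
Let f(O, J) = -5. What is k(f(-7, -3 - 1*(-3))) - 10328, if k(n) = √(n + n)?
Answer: -10328 + I*√10 ≈ -10328.0 + 3.1623*I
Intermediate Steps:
k(n) = √2*√n (k(n) = √(2*n) = √2*√n)
k(f(-7, -3 - 1*(-3))) - 10328 = √2*√(-5) - 10328 = √2*(I*√5) - 10328 = I*√10 - 10328 = -10328 + I*√10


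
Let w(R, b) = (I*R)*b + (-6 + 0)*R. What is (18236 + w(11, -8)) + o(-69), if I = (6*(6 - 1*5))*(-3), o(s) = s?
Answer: 19685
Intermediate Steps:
I = -18 (I = (6*(6 - 5))*(-3) = (6*1)*(-3) = 6*(-3) = -18)
w(R, b) = -6*R - 18*R*b (w(R, b) = (-18*R)*b + (-6 + 0)*R = -18*R*b - 6*R = -6*R - 18*R*b)
(18236 + w(11, -8)) + o(-69) = (18236 - 6*11*(1 + 3*(-8))) - 69 = (18236 - 6*11*(1 - 24)) - 69 = (18236 - 6*11*(-23)) - 69 = (18236 + 1518) - 69 = 19754 - 69 = 19685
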